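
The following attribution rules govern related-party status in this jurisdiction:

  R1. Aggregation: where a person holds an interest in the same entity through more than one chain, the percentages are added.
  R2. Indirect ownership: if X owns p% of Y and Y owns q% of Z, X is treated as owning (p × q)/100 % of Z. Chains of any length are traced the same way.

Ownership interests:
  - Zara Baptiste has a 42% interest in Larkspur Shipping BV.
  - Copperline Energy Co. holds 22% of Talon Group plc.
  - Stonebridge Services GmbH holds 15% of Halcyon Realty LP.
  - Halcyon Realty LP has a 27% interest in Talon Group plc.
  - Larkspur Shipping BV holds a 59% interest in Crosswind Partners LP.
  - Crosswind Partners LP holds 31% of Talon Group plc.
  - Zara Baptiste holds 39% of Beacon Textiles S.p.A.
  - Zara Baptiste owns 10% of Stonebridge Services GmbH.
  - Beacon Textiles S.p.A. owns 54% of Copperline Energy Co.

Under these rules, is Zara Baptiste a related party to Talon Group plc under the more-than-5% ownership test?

Yes

Chain via Stonebridge Services GmbH → Halcyon Realty LP (R2): 10% × 15% × 27% = 0.405% of Talon Group plc.
Chain via Larkspur Shipping BV → Crosswind Partners LP (R2): 42% × 59% × 31% = 7.6818% of Talon Group plc.
Chain via Beacon Textiles S.p.A. → Copperline Energy Co. (R2): 39% × 54% × 22% = 4.6332% of Talon Group plc.
Aggregating (R1): 0.405% + 7.6818% + 4.6332% = 12.72%.
12.72% exceeds the 5% threshold, so Zara is a related party to Talon Group plc.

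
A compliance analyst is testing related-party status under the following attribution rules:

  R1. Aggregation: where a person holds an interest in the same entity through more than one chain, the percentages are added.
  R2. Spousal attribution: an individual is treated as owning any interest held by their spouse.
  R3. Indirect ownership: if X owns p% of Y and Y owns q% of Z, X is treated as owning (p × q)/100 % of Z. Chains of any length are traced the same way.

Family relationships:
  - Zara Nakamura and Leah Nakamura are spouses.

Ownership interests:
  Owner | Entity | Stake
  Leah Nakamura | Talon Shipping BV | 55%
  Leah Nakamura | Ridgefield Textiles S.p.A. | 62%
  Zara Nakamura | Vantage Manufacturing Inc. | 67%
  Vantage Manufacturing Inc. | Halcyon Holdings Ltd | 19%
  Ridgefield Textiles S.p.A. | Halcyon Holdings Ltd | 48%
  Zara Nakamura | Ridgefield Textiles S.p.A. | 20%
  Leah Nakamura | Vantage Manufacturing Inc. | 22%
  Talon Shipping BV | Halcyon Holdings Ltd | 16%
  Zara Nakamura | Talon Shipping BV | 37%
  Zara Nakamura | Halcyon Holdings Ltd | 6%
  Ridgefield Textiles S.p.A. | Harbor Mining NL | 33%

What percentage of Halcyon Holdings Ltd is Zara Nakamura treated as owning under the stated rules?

By spousal attribution (R2), Zara Nakamura is treated as also owning Leah Nakamura's interest in Ridgefield Textiles S.p.A, giving 20% + 62% = 82%.
By spousal attribution (R2), Zara Nakamura is treated as also owning Leah Nakamura's interest in Talon Shipping BV, giving 37% + 55% = 92%.
By spousal attribution (R2), Zara Nakamura is treated as also owning Leah Nakamura's interest in Vantage Manufacturing Inc, giving 67% + 22% = 89%.
Chain via Ridgefield Textiles S.p.A. (R3): 82% × 48% = 39.36% of Halcyon Holdings Ltd.
Chain via Talon Shipping BV (R3): 92% × 16% = 14.72% of Halcyon Holdings Ltd.
Chain via Vantage Manufacturing Inc. (R3): 89% × 19% = 16.91% of Halcyon Holdings Ltd.
Direct interest in Halcyon Holdings Ltd: 6%.
Aggregating (R1): 39.36% + 14.72% + 16.91% + 6% = 76.99%.

76.99%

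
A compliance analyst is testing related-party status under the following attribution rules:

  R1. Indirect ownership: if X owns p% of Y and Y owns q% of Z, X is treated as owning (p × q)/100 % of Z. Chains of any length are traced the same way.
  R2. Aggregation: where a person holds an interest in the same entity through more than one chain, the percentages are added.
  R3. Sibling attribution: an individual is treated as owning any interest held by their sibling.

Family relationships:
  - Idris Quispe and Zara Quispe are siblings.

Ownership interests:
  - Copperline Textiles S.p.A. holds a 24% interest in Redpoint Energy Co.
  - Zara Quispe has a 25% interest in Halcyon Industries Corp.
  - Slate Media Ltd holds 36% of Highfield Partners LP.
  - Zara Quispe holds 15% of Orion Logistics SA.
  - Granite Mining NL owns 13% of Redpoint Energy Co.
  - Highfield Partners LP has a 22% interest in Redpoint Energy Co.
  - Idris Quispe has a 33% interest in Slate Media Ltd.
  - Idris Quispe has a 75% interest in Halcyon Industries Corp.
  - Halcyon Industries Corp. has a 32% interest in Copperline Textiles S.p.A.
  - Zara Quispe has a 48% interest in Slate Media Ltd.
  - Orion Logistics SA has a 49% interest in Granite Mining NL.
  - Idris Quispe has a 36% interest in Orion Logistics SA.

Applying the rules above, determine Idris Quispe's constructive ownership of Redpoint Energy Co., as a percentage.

17.3439%

By sibling attribution (R3), Idris Quispe is treated as also owning Zara Quispe's interest in Orion Logistics SA, giving 36% + 15% = 51%.
By sibling attribution (R3), Idris Quispe is treated as also owning Zara Quispe's interest in Slate Media Ltd, giving 33% + 48% = 81%.
By sibling attribution (R3), Idris Quispe is treated as also owning Zara Quispe's interest in Halcyon Industries Corp, giving 75% + 25% = 100%.
Chain via Orion Logistics SA → Granite Mining NL (R1): 51% × 49% × 13% = 3.2487% of Redpoint Energy Co.
Chain via Slate Media Ltd → Highfield Partners LP (R1): 81% × 36% × 22% = 6.4152% of Redpoint Energy Co.
Chain via Halcyon Industries Corp. → Copperline Textiles S.p.A. (R1): 100% × 32% × 24% = 7.68% of Redpoint Energy Co.
Aggregating (R2): 3.2487% + 6.4152% + 7.68% = 17.3439%.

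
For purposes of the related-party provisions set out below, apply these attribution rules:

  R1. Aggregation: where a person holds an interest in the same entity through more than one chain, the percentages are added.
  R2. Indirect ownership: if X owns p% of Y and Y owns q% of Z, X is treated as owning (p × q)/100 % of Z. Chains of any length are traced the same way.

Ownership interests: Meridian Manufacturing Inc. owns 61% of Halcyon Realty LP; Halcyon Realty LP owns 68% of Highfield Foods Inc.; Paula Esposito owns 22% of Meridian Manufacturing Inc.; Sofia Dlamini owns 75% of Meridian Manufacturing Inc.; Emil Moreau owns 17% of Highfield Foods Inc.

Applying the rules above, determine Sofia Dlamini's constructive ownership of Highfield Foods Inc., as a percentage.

31.11%

Chain via Meridian Manufacturing Inc. → Halcyon Realty LP (R2): 75% × 61% × 68% = 31.11% of Highfield Foods Inc.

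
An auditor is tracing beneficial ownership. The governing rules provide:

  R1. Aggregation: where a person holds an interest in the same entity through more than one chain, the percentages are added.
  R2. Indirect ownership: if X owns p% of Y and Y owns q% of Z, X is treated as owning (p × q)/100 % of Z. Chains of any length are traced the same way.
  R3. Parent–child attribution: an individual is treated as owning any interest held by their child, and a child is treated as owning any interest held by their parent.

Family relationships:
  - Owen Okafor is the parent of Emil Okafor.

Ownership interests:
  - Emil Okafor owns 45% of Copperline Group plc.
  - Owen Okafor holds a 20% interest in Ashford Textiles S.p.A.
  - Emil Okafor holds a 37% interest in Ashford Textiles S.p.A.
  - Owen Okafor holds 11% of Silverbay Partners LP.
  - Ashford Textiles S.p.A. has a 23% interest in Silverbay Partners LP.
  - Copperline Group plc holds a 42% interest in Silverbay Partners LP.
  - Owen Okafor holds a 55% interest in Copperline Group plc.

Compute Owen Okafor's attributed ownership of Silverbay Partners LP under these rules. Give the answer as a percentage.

By parent–child attribution (R3), Owen Okafor is treated as also owning Emil Okafor's interest in Copperline Group plc, giving 55% + 45% = 100%.
By parent–child attribution (R3), Owen Okafor is treated as also owning Emil Okafor's interest in Ashford Textiles S.p.A, giving 20% + 37% = 57%.
Chain via Copperline Group plc (R2): 100% × 42% = 42% of Silverbay Partners LP.
Chain via Ashford Textiles S.p.A. (R2): 57% × 23% = 13.11% of Silverbay Partners LP.
Direct interest in Silverbay Partners LP: 11%.
Aggregating (R1): 42% + 13.11% + 11% = 66.11%.

66.11%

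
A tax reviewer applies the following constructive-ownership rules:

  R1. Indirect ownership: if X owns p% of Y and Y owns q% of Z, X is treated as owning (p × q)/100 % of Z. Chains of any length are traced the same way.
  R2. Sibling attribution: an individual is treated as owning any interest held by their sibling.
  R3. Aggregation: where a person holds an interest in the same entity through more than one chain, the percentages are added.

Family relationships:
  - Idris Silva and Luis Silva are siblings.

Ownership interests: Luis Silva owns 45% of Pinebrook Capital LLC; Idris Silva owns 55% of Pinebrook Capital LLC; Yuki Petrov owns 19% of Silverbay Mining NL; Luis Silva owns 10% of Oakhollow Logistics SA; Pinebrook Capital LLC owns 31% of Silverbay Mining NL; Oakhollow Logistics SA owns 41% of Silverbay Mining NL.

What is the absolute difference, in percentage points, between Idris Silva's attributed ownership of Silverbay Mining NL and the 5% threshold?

30.1

By sibling attribution (R2), Idris Silva is treated as also owning Luis Silva's interest in Pinebrook Capital LLC, giving 55% + 45% = 100%.
By sibling attribution (R2), Idris Silva is treated as owning Luis Silva's 10% interest in Oakhollow Logistics SA.
Chain via Pinebrook Capital LLC (R1): 100% × 31% = 31% of Silverbay Mining NL.
Chain via Oakhollow Logistics SA (R1): 10% × 41% = 4.1% of Silverbay Mining NL.
Aggregating (R3): 31% + 4.1% = 35.1%.
35.1% exceeds the 5% threshold by 30.1 percentage points.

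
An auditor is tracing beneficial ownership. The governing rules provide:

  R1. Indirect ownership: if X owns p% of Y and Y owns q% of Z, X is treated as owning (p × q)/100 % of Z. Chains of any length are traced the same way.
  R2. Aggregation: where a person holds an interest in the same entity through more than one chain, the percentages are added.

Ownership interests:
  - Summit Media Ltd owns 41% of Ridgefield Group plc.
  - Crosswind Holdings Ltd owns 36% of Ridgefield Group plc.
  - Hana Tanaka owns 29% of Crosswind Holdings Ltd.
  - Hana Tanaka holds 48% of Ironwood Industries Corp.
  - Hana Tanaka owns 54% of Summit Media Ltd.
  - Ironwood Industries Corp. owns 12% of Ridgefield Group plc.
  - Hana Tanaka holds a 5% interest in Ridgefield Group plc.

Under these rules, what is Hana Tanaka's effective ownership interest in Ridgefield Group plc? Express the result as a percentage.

Chain via Ironwood Industries Corp. (R1): 48% × 12% = 5.76% of Ridgefield Group plc.
Chain via Summit Media Ltd (R1): 54% × 41% = 22.14% of Ridgefield Group plc.
Chain via Crosswind Holdings Ltd (R1): 29% × 36% = 10.44% of Ridgefield Group plc.
Direct interest in Ridgefield Group plc: 5%.
Aggregating (R2): 5.76% + 22.14% + 10.44% + 5% = 43.34%.

43.34%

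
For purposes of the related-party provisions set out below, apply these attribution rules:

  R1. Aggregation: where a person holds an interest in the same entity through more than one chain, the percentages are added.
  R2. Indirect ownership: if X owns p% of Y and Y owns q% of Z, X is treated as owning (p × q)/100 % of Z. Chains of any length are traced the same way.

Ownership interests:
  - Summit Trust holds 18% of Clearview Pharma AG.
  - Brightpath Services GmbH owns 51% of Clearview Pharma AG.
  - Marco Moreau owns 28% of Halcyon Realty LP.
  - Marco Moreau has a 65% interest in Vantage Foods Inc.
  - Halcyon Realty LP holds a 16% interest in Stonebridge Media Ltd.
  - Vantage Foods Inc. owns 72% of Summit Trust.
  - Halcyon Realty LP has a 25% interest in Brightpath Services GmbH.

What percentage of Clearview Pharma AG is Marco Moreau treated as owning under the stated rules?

Chain via Vantage Foods Inc. → Summit Trust (R2): 65% × 72% × 18% = 8.424% of Clearview Pharma AG.
Chain via Halcyon Realty LP → Brightpath Services GmbH (R2): 28% × 25% × 51% = 3.57% of Clearview Pharma AG.
Aggregating (R1): 8.424% + 3.57% = 11.994%.

11.994%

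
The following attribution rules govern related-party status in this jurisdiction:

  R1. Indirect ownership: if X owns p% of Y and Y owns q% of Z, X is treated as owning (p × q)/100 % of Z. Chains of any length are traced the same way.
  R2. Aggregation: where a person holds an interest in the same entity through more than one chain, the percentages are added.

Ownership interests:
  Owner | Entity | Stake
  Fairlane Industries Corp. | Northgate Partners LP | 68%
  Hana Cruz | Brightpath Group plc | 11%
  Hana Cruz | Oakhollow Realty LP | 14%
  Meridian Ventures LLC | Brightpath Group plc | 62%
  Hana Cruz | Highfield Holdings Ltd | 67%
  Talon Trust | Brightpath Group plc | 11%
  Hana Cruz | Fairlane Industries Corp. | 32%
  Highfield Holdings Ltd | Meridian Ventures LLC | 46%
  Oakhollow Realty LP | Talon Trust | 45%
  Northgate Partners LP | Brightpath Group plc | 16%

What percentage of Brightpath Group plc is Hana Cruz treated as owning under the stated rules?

Chain via Oakhollow Realty LP → Talon Trust (R1): 14% × 45% × 11% = 0.693% of Brightpath Group plc.
Chain via Fairlane Industries Corp. → Northgate Partners LP (R1): 32% × 68% × 16% = 3.4816% of Brightpath Group plc.
Chain via Highfield Holdings Ltd → Meridian Ventures LLC (R1): 67% × 46% × 62% = 19.1084% of Brightpath Group plc.
Direct interest in Brightpath Group plc: 11%.
Aggregating (R2): 0.693% + 3.4816% + 19.1084% + 11% = 34.283%.

34.283%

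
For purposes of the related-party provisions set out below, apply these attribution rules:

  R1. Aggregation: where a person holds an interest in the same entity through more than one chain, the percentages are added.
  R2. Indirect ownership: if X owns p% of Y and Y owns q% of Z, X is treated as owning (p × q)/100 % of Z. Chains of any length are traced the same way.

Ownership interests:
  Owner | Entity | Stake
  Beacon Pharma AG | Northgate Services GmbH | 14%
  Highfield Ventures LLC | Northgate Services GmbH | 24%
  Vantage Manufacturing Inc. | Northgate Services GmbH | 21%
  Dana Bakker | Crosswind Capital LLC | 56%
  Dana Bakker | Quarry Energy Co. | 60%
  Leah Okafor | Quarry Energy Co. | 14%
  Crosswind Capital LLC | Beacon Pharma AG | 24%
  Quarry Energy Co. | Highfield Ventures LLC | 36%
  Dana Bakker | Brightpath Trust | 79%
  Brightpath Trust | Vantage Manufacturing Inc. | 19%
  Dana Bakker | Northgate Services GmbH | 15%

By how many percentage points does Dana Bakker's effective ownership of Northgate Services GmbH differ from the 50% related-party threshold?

24.7823

Chain via Quarry Energy Co. → Highfield Ventures LLC (R2): 60% × 36% × 24% = 5.184% of Northgate Services GmbH.
Chain via Crosswind Capital LLC → Beacon Pharma AG (R2): 56% × 24% × 14% = 1.8816% of Northgate Services GmbH.
Chain via Brightpath Trust → Vantage Manufacturing Inc. (R2): 79% × 19% × 21% = 3.1521% of Northgate Services GmbH.
Direct interest in Northgate Services GmbH: 15%.
Aggregating (R1): 5.184% + 1.8816% + 3.1521% + 15% = 25.2177%.
25.2177% falls short of the 50% threshold by 24.7823 percentage points.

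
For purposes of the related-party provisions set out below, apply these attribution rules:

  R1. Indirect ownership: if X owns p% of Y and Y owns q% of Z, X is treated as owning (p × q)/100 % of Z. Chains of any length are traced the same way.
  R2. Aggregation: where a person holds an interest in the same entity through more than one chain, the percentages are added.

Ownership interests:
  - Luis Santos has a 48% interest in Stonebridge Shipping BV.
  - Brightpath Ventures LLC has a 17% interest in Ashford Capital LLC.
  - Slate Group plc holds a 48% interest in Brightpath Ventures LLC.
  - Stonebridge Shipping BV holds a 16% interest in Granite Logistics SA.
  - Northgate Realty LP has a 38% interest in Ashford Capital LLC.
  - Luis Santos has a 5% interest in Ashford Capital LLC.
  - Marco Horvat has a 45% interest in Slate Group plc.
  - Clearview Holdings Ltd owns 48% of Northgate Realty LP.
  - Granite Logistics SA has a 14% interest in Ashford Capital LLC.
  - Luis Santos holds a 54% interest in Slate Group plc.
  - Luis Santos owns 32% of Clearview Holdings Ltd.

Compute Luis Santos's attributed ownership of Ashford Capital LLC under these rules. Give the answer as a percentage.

16.3184%

Chain via Stonebridge Shipping BV → Granite Logistics SA (R1): 48% × 16% × 14% = 1.0752% of Ashford Capital LLC.
Chain via Slate Group plc → Brightpath Ventures LLC (R1): 54% × 48% × 17% = 4.4064% of Ashford Capital LLC.
Chain via Clearview Holdings Ltd → Northgate Realty LP (R1): 32% × 48% × 38% = 5.8368% of Ashford Capital LLC.
Direct interest in Ashford Capital LLC: 5%.
Aggregating (R2): 1.0752% + 4.4064% + 5.8368% + 5% = 16.3184%.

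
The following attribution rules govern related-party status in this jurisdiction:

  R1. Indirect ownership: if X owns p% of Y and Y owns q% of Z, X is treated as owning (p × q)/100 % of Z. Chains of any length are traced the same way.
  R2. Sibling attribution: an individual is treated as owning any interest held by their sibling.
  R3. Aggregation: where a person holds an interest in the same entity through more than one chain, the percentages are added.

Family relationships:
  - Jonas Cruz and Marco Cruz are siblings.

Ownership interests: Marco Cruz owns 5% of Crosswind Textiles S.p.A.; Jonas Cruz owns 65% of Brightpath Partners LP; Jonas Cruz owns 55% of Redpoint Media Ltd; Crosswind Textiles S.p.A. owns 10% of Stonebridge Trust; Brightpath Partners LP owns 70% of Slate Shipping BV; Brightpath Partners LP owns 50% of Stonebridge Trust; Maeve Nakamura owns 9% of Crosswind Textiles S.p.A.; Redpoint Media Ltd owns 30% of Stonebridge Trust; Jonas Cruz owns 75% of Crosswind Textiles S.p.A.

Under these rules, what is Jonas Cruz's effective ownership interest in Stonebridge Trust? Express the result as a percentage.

By sibling attribution (R2), Jonas Cruz is treated as also owning Marco Cruz's interest in Crosswind Textiles S.p.A, giving 75% + 5% = 80%.
Chain via Redpoint Media Ltd (R1): 55% × 30% = 16.5% of Stonebridge Trust.
Chain via Brightpath Partners LP (R1): 65% × 50% = 32.5% of Stonebridge Trust.
Chain via Crosswind Textiles S.p.A. (R1): 80% × 10% = 8% of Stonebridge Trust.
Aggregating (R3): 16.5% + 32.5% + 8% = 57%.

57%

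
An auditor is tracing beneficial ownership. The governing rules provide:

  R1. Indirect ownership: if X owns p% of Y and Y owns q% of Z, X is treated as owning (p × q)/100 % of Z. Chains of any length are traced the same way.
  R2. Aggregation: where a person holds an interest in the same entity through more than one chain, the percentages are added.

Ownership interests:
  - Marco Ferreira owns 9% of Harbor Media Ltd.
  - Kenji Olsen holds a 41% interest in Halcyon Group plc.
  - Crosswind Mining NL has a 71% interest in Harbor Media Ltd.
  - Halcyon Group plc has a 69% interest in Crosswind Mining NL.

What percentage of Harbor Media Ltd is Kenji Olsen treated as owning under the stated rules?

20.0859%

Chain via Halcyon Group plc → Crosswind Mining NL (R1): 41% × 69% × 71% = 20.0859% of Harbor Media Ltd.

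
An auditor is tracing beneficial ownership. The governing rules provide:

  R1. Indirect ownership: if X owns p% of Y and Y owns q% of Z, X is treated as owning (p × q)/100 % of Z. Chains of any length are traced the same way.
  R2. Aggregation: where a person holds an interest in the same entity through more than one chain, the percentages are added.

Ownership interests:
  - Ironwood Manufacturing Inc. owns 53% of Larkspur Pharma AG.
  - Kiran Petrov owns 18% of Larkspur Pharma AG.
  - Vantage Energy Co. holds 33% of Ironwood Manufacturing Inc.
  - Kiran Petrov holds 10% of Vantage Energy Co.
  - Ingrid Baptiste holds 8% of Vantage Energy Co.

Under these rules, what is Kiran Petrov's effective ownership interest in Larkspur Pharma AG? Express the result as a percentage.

19.749%

Chain via Vantage Energy Co. → Ironwood Manufacturing Inc. (R1): 10% × 33% × 53% = 1.749% of Larkspur Pharma AG.
Direct interest in Larkspur Pharma AG: 18%.
Aggregating (R2): 1.749% + 18% = 19.749%.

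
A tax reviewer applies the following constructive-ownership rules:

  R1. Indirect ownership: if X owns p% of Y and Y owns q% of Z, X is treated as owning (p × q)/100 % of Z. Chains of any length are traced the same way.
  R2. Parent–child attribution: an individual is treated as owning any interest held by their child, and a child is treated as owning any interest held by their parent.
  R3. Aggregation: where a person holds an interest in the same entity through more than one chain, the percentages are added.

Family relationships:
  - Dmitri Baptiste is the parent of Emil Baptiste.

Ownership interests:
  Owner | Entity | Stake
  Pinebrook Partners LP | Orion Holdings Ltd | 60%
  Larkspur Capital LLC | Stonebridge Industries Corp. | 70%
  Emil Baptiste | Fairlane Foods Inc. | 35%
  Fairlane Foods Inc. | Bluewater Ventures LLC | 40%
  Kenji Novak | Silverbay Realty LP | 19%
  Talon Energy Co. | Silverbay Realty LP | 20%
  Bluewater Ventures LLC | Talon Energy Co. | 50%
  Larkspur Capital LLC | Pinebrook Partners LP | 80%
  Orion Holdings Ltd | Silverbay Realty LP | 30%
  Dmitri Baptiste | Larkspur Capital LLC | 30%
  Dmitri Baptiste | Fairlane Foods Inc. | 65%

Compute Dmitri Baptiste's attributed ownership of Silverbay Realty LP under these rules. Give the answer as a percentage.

By parent–child attribution (R2), Dmitri Baptiste is treated as also owning Emil Baptiste's interest in Fairlane Foods Inc, giving 65% + 35% = 100%.
Chain via Larkspur Capital LLC → Pinebrook Partners LP → Orion Holdings Ltd (R1): 30% × 80% × 60% × 30% = 4.32% of Silverbay Realty LP.
Chain via Fairlane Foods Inc. → Bluewater Ventures LLC → Talon Energy Co. (R1): 100% × 40% × 50% × 20% = 4% of Silverbay Realty LP.
Aggregating (R3): 4.32% + 4% = 8.32%.

8.32%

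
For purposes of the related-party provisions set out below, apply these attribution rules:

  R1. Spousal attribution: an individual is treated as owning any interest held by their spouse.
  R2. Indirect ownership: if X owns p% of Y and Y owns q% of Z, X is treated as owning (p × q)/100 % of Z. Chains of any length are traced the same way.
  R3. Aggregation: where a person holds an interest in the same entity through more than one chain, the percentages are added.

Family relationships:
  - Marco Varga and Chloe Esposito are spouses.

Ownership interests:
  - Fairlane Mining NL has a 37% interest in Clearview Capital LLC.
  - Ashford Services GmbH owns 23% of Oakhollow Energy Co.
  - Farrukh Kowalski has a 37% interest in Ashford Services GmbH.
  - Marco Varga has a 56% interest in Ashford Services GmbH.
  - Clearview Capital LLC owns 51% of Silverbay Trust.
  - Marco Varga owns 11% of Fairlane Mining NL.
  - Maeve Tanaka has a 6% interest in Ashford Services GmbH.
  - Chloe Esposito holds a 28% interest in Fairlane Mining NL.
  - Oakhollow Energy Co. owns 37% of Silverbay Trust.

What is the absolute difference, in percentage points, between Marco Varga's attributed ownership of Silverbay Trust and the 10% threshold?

2.1249

By spousal attribution (R1), Marco Varga is treated as also owning Chloe Esposito's interest in Fairlane Mining NL, giving 11% + 28% = 39%.
Chain via Ashford Services GmbH → Oakhollow Energy Co. (R2): 56% × 23% × 37% = 4.7656% of Silverbay Trust.
Chain via Fairlane Mining NL → Clearview Capital LLC (R2): 39% × 37% × 51% = 7.3593% of Silverbay Trust.
Aggregating (R3): 4.7656% + 7.3593% = 12.1249%.
12.1249% exceeds the 10% threshold by 2.1249 percentage points.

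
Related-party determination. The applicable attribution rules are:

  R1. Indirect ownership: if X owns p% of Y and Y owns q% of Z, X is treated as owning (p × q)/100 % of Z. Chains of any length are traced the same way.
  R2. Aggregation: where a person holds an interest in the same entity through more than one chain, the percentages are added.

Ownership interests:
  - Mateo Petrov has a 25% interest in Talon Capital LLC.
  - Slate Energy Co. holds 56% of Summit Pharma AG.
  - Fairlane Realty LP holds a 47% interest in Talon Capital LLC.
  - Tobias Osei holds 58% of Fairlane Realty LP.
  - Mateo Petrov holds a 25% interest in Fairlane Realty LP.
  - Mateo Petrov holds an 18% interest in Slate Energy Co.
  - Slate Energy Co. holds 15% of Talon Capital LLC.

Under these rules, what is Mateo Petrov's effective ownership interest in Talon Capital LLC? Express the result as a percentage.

39.45%

Chain via Fairlane Realty LP (R1): 25% × 47% = 11.75% of Talon Capital LLC.
Chain via Slate Energy Co. (R1): 18% × 15% = 2.7% of Talon Capital LLC.
Direct interest in Talon Capital LLC: 25%.
Aggregating (R2): 11.75% + 2.7% + 25% = 39.45%.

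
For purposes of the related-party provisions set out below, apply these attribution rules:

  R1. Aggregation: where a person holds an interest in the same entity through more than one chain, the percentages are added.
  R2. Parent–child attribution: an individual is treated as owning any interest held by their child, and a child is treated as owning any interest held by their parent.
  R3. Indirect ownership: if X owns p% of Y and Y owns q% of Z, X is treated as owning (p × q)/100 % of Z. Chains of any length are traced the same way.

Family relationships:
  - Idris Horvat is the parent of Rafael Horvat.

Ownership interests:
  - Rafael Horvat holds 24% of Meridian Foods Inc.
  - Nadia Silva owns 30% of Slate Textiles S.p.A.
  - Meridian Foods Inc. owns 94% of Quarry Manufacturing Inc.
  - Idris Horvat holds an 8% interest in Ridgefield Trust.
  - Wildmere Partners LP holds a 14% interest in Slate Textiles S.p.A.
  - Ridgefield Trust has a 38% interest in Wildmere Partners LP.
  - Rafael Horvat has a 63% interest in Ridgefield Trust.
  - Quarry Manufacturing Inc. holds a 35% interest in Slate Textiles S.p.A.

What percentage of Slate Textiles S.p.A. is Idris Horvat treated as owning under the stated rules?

11.6732%

By parent–child attribution (R2), Idris Horvat is treated as also owning Rafael Horvat's interest in Ridgefield Trust, giving 8% + 63% = 71%.
By parent–child attribution (R2), Idris Horvat is treated as owning Rafael Horvat's 24% interest in Meridian Foods Inc.
Chain via Ridgefield Trust → Wildmere Partners LP (R3): 71% × 38% × 14% = 3.7772% of Slate Textiles S.p.A.
Chain via Meridian Foods Inc. → Quarry Manufacturing Inc. (R3): 24% × 94% × 35% = 7.896% of Slate Textiles S.p.A.
Aggregating (R1): 3.7772% + 7.896% = 11.6732%.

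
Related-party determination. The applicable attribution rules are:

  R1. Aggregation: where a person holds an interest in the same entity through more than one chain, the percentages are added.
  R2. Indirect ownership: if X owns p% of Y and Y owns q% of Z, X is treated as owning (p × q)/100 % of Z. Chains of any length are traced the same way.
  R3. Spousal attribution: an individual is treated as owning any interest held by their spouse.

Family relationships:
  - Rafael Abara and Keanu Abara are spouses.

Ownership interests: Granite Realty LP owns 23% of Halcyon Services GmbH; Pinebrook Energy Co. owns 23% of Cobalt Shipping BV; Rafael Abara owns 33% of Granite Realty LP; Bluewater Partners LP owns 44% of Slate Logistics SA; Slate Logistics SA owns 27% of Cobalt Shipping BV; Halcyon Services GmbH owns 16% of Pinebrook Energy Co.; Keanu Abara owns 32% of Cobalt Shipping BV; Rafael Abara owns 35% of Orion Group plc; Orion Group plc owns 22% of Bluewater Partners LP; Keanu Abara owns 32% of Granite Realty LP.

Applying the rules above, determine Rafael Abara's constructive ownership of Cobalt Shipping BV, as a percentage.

By spousal attribution (R3), Rafael Abara is treated as also owning Keanu Abara's interest in Granite Realty LP, giving 33% + 32% = 65%.
By spousal attribution (R3), Rafael Abara is treated as owning Keanu Abara's 32% interest in Cobalt Shipping BV.
Chain via Orion Group plc → Bluewater Partners LP → Slate Logistics SA (R2): 35% × 22% × 44% × 27% = 0.91476% of Cobalt Shipping BV.
Chain via Granite Realty LP → Halcyon Services GmbH → Pinebrook Energy Co. (R2): 65% × 23% × 16% × 23% = 0.55016% of Cobalt Shipping BV.
Direct interest in Cobalt Shipping BV: 32%.
Aggregating (R1): 0.91476% + 0.55016% + 32% = 33.46492%.

33.46492%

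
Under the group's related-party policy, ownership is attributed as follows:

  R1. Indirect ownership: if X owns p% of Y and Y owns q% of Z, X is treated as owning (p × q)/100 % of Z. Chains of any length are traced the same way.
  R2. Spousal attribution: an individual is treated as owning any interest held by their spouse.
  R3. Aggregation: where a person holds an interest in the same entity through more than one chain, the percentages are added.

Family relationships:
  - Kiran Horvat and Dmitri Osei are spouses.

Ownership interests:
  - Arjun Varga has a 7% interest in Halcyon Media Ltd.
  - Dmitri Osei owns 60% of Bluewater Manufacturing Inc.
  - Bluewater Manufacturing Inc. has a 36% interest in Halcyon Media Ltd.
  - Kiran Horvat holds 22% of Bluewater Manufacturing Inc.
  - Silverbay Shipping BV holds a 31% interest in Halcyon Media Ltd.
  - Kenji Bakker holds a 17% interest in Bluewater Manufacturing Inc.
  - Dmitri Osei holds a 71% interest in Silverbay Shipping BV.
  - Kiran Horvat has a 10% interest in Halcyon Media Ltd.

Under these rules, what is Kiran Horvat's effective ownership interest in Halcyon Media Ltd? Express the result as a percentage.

61.53%

By spousal attribution (R2), Kiran Horvat is treated as also owning Dmitri Osei's interest in Bluewater Manufacturing Inc, giving 22% + 60% = 82%.
By spousal attribution (R2), Kiran Horvat is treated as owning Dmitri Osei's 71% interest in Silverbay Shipping BV.
Chain via Bluewater Manufacturing Inc. (R1): 82% × 36% = 29.52% of Halcyon Media Ltd.
Direct interest in Halcyon Media Ltd: 10%.
Chain via Silverbay Shipping BV (R1): 71% × 31% = 22.01% of Halcyon Media Ltd.
Aggregating (R3): 29.52% + 10% + 22.01% = 61.53%.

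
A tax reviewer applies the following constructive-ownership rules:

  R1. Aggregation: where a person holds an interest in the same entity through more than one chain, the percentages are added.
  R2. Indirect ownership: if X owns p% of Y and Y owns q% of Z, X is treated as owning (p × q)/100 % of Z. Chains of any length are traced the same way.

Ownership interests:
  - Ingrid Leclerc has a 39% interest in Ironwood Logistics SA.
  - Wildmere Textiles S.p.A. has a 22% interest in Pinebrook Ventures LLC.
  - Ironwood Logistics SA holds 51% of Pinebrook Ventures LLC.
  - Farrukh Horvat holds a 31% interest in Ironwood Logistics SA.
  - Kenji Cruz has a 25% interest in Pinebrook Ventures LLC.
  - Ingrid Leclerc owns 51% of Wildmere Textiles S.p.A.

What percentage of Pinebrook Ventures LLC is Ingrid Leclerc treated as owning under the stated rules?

31.11%

Chain via Wildmere Textiles S.p.A. (R2): 51% × 22% = 11.22% of Pinebrook Ventures LLC.
Chain via Ironwood Logistics SA (R2): 39% × 51% = 19.89% of Pinebrook Ventures LLC.
Aggregating (R1): 11.22% + 19.89% = 31.11%.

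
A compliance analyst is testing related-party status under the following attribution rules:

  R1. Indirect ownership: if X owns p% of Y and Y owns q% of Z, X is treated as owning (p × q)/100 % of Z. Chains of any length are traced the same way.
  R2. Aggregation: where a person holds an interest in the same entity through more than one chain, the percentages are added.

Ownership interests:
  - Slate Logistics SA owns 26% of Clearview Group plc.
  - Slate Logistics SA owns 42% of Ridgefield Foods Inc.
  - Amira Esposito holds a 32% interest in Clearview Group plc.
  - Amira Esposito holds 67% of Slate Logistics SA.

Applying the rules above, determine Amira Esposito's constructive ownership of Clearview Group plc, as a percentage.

49.42%

Chain via Slate Logistics SA (R1): 67% × 26% = 17.42% of Clearview Group plc.
Direct interest in Clearview Group plc: 32%.
Aggregating (R2): 17.42% + 32% = 49.42%.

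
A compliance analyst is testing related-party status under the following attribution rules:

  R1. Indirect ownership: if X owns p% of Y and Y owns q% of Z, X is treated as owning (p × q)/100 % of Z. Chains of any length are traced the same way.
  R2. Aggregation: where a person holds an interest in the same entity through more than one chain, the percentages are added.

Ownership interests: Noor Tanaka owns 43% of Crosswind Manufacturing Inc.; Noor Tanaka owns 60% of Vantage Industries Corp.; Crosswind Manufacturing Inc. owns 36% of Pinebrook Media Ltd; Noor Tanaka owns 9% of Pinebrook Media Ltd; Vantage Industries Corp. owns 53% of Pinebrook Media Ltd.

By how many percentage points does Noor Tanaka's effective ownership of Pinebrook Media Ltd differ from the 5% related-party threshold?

Chain via Vantage Industries Corp. (R1): 60% × 53% = 31.8% of Pinebrook Media Ltd.
Chain via Crosswind Manufacturing Inc. (R1): 43% × 36% = 15.48% of Pinebrook Media Ltd.
Direct interest in Pinebrook Media Ltd: 9%.
Aggregating (R2): 31.8% + 15.48% + 9% = 56.28%.
56.28% exceeds the 5% threshold by 51.28 percentage points.

51.28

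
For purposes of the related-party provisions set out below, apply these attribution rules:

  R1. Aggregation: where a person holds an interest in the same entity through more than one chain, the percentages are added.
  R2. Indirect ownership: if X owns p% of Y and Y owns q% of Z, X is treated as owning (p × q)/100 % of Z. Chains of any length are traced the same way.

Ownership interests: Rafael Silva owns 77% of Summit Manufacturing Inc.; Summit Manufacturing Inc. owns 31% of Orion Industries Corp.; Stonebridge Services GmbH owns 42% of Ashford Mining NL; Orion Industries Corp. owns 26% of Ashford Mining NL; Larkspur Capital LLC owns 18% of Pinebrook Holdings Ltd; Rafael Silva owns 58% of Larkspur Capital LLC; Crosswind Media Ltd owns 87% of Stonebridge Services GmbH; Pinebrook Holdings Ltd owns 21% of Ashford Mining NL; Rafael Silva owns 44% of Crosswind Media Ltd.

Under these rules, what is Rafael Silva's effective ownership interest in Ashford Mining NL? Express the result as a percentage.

24.4762%

Chain via Summit Manufacturing Inc. → Orion Industries Corp. (R2): 77% × 31% × 26% = 6.2062% of Ashford Mining NL.
Chain via Larkspur Capital LLC → Pinebrook Holdings Ltd (R2): 58% × 18% × 21% = 2.1924% of Ashford Mining NL.
Chain via Crosswind Media Ltd → Stonebridge Services GmbH (R2): 44% × 87% × 42% = 16.0776% of Ashford Mining NL.
Aggregating (R1): 6.2062% + 2.1924% + 16.0776% = 24.4762%.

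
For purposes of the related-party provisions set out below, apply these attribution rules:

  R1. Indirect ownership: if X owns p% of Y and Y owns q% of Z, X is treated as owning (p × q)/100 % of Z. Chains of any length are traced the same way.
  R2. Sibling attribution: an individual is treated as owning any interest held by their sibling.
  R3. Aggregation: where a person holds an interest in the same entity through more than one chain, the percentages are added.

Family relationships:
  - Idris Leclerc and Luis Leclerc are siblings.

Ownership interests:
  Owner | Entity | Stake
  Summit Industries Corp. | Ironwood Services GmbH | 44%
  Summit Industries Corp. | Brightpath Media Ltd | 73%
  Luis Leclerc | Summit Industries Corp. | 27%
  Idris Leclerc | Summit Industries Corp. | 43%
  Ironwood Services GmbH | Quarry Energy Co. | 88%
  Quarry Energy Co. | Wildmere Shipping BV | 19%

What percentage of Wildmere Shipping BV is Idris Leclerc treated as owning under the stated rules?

By sibling attribution (R2), Idris Leclerc is treated as also owning Luis Leclerc's interest in Summit Industries Corp, giving 43% + 27% = 70%.
Chain via Summit Industries Corp. → Ironwood Services GmbH → Quarry Energy Co. (R1): 70% × 44% × 88% × 19% = 5.14976% of Wildmere Shipping BV.

5.14976%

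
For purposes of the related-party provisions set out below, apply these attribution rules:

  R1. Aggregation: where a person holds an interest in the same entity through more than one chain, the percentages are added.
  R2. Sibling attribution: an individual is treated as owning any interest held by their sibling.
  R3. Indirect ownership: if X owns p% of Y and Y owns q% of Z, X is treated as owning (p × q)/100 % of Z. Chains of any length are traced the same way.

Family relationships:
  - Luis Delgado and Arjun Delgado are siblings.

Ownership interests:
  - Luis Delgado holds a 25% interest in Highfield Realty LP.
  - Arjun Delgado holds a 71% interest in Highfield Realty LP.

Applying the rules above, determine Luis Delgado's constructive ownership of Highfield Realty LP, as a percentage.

96%

By sibling attribution (R2), Luis Delgado is treated as also owning Arjun Delgado's interest in Highfield Realty LP, giving 25% + 71% = 96%.
Direct interest in Highfield Realty LP: 96%.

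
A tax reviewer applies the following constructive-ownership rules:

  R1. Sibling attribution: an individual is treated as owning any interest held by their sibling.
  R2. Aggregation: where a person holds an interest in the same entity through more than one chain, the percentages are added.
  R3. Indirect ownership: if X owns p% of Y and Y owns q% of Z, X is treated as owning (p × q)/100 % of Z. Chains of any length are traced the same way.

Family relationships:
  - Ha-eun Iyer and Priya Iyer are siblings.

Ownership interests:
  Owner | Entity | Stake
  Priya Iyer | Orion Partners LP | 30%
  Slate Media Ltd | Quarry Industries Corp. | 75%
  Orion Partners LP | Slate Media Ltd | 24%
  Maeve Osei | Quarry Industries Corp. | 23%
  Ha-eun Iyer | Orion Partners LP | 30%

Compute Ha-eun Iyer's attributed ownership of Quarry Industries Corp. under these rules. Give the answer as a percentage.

By sibling attribution (R1), Ha-eun Iyer is treated as also owning Priya Iyer's interest in Orion Partners LP, giving 30% + 30% = 60%.
Chain via Orion Partners LP → Slate Media Ltd (R3): 60% × 24% × 75% = 10.8% of Quarry Industries Corp.

10.8%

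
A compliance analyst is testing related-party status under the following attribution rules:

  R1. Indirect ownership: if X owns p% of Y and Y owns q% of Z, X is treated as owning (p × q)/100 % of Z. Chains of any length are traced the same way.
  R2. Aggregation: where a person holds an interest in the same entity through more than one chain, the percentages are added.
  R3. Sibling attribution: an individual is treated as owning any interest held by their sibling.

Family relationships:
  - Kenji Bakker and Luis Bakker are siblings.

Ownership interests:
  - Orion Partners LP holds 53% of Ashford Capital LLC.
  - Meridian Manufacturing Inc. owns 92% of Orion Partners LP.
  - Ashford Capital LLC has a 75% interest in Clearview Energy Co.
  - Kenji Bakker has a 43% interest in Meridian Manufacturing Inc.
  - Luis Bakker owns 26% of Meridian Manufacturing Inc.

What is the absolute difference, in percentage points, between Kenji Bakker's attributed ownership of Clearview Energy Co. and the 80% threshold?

By sibling attribution (R3), Kenji Bakker is treated as also owning Luis Bakker's interest in Meridian Manufacturing Inc, giving 43% + 26% = 69%.
Chain via Meridian Manufacturing Inc. → Orion Partners LP → Ashford Capital LLC (R1): 69% × 92% × 53% × 75% = 25.2333% of Clearview Energy Co.
25.2333% falls short of the 80% threshold by 54.7667 percentage points.

54.7667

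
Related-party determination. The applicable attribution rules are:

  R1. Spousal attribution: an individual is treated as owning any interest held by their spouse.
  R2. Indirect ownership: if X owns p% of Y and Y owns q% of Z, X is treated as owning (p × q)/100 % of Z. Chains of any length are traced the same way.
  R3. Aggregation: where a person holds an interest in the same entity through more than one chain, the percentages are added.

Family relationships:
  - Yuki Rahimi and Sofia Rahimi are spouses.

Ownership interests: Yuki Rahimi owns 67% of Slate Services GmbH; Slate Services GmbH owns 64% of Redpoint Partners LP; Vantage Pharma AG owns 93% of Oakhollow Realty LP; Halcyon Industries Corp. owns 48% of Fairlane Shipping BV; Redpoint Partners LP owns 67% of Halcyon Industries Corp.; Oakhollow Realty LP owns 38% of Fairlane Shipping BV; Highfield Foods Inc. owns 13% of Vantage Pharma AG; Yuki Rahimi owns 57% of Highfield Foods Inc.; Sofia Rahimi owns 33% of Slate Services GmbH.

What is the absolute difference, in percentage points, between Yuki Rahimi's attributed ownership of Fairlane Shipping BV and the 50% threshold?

26.798906

By spousal attribution (R1), Yuki Rahimi is treated as also owning Sofia Rahimi's interest in Slate Services GmbH, giving 67% + 33% = 100%.
Chain via Slate Services GmbH → Redpoint Partners LP → Halcyon Industries Corp. (R2): 100% × 64% × 67% × 48% = 20.5824% of Fairlane Shipping BV.
Chain via Highfield Foods Inc. → Vantage Pharma AG → Oakhollow Realty LP (R2): 57% × 13% × 93% × 38% = 2.618694% of Fairlane Shipping BV.
Aggregating (R3): 20.5824% + 2.618694% = 23.201094%.
23.201094% falls short of the 50% threshold by 26.798906 percentage points.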